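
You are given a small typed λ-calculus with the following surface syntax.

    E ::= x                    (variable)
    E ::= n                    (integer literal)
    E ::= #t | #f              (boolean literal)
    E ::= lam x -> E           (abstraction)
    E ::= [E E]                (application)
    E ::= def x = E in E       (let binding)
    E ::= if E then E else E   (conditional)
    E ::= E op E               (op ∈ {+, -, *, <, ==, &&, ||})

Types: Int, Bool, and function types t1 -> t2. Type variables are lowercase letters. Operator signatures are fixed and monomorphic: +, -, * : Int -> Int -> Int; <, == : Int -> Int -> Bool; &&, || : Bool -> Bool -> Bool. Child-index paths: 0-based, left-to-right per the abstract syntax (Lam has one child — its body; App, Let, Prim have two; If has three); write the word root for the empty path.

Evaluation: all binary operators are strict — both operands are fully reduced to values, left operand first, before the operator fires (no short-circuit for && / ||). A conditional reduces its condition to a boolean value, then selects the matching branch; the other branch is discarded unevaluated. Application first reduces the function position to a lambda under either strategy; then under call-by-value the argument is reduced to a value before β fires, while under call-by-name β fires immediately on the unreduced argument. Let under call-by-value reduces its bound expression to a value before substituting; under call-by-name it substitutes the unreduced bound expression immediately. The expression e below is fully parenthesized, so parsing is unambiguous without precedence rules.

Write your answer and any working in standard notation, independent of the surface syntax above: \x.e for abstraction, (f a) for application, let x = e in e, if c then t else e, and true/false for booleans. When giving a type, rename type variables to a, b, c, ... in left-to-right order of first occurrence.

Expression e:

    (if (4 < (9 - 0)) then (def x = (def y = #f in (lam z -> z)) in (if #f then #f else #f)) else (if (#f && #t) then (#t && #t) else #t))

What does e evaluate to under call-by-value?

Working:
step 0: (if (4 < (9 - 0)) then (let x = (let y = false in (\z.z)) in (if false then false else false)) else (if (false && true) then (true && true) else true))
step 1: [delta@0.1] (if (4 < 9) then (let x = (let y = false in (\z.z)) in (if false then false else false)) else (if (false && true) then (true && true) else true))
step 2: [delta@0] (if true then (let x = (let y = false in (\z.z)) in (if false then false else false)) else (if (false && true) then (true && true) else true))
step 3: [if@root] (let x = (let y = false in (\z.z)) in (if false then false else false))
step 4: [let@0] (let x = (\z.z) in (if false then false else false))
step 5: [let@root] (if false then false else false)
step 6: [if@root] false

Answer: false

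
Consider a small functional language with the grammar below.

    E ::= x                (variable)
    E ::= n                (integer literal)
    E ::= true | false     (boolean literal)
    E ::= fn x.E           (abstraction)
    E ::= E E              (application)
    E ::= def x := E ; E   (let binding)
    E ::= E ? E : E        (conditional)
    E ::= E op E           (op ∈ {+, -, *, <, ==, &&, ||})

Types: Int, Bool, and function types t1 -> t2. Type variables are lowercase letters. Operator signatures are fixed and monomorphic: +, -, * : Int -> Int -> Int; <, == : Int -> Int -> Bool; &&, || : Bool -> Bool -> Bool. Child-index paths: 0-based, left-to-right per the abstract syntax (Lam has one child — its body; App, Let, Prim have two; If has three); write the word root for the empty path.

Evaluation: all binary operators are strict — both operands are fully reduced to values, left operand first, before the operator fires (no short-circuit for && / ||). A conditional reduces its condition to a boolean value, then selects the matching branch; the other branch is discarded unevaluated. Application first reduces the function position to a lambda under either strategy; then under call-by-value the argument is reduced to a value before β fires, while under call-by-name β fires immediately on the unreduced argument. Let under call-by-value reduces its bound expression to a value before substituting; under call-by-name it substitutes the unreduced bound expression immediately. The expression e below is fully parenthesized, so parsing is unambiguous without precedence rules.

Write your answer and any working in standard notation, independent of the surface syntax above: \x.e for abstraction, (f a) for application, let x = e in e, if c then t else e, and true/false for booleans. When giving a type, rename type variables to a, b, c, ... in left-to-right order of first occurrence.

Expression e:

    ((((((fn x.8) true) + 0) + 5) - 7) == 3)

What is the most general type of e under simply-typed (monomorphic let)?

Answer: Bool

Derivation:
\x._ : a -> Int
  unify a -> Int ~ Bool -> b
  unify a ~ Bool
  unify Int ~ b
_ _ : Int
  unify Int ~ Int
  unify Int ~ Int
  unify Int ~ Int
  unify Int ~ Int
  unify Int ~ Int
  unify Int ~ Int
  unify Int ~ Int
  unify Int ~ Int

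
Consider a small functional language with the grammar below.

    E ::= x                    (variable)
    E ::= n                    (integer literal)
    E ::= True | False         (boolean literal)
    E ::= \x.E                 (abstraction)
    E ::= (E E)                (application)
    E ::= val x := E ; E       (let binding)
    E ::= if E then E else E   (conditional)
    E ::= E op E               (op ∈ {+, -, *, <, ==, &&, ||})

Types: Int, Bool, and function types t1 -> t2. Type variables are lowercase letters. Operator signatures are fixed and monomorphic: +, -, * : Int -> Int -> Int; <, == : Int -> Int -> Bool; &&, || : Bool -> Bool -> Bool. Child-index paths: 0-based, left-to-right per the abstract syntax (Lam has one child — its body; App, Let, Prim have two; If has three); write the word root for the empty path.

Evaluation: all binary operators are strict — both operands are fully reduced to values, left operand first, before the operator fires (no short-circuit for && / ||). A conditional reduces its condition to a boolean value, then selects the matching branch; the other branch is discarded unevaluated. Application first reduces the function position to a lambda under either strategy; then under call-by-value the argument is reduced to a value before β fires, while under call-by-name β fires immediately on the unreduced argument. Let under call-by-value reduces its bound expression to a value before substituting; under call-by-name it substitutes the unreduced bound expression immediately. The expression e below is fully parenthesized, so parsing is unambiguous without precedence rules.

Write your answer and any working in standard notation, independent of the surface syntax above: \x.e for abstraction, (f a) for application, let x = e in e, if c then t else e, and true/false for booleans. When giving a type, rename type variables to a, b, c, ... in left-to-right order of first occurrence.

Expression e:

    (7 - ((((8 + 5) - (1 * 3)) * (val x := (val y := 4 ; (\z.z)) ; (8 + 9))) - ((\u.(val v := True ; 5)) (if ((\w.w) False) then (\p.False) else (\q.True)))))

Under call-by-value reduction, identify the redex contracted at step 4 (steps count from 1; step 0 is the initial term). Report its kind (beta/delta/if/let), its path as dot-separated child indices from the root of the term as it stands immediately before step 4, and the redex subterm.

Answer: let at 1.0.1.0 : (let y = 4 in (\z.z))

Trace:
step 0: (7 - ((((8 + 5) - (1 * 3)) * (let x = (let y = 4 in (\z.z)) in (8 + 9))) - ((\u.(let v = true in 5)) (if ((\w.w) false) then (\p.false) else (\q.true)))))
step 1: [delta@1.0.0.0] (7 - (((13 - (1 * 3)) * (let x = (let y = 4 in (\z.z)) in (8 + 9))) - ((\u.(let v = true in 5)) (if ((\w.w) false) then (\p.false) else (\q.true)))))
step 2: [delta@1.0.0.1] (7 - (((13 - 3) * (let x = (let y = 4 in (\z.z)) in (8 + 9))) - ((\u.(let v = true in 5)) (if ((\w.w) false) then (\p.false) else (\q.true)))))
step 3: [delta@1.0.0] (7 - ((10 * (let x = (let y = 4 in (\z.z)) in (8 + 9))) - ((\u.(let v = true in 5)) (if ((\w.w) false) then (\p.false) else (\q.true)))))
step 4: [let@1.0.1.0] (7 - ((10 * (let x = (\z.z) in (8 + 9))) - ((\u.(let v = true in 5)) (if ((\w.w) false) then (\p.false) else (\q.true)))))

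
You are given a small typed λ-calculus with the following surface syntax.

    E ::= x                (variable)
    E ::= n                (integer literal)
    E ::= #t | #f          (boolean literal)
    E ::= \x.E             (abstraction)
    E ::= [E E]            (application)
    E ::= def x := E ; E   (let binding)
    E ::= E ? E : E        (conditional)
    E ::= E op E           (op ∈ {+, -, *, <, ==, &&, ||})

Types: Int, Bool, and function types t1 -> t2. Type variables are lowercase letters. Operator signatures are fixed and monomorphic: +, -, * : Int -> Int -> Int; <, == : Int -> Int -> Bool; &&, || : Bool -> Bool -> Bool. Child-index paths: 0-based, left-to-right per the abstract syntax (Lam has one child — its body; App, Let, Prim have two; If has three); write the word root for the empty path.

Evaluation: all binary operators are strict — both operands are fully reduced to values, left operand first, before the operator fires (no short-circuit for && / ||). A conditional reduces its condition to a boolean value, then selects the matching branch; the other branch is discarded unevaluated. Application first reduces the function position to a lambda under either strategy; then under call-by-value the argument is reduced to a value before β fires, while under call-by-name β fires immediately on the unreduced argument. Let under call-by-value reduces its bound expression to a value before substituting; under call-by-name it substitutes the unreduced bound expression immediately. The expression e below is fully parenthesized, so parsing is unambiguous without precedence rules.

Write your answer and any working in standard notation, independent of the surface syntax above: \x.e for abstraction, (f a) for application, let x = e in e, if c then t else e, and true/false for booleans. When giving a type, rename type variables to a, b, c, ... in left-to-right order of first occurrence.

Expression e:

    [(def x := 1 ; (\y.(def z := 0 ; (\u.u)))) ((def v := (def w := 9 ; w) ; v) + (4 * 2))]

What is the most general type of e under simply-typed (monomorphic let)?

Answer: a -> a

Working:
let x : Int
let z : Int
u : b
\u._ : b -> b
\y._ : a -> b -> b
let w : Int
w : Int
let v : Int
v : Int
  unify Int ~ Int
  unify Int ~ Int
  unify Int ~ Int
  unify Int ~ Int
  unify a -> b -> b ~ Int -> c
  unify a ~ Int
  unify b -> b ~ c
_ _ : b -> b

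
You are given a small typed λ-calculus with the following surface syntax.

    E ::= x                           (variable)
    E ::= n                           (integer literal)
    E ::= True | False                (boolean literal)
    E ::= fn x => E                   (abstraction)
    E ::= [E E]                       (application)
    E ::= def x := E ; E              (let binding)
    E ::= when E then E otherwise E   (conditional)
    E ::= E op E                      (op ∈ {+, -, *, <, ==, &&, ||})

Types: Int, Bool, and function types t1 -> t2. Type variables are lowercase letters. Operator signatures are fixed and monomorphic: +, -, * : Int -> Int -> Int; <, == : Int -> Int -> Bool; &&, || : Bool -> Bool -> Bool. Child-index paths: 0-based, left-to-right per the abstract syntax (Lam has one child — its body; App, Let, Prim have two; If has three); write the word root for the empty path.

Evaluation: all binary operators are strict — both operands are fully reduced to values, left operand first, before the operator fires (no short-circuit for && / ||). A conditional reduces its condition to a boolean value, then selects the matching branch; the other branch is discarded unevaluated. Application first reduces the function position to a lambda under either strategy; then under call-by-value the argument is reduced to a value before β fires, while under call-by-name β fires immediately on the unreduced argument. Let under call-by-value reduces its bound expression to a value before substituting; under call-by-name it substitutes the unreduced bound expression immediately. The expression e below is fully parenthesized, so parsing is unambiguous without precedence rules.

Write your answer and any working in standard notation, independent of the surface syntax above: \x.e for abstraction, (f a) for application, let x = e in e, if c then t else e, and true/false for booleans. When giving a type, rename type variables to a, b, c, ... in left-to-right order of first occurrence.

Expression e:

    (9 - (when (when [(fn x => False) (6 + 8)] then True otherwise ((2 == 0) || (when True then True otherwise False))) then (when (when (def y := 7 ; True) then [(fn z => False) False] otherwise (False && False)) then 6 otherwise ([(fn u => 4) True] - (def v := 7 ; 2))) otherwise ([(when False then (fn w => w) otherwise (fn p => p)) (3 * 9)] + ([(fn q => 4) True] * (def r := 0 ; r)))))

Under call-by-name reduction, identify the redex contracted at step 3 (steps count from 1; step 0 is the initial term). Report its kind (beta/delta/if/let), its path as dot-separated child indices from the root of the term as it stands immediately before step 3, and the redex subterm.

Answer: delta at 1.0.0 : (2 == 0)

Working:
step 0: (9 - (if (if ((\x.false) (6 + 8)) then true else ((2 == 0) || (if true then true else false))) then (if (if (let y = 7 in true) then ((\z.false) false) else (false && false)) then 6 else (((\u.4) true) - (let v = 7 in 2))) else (((if false then (\w.w) else (\p.p)) (3 * 9)) + (((\q.4) true) * (let r = 0 in r)))))
step 1: [beta@1.0.0] (9 - (if (if false then true else ((2 == 0) || (if true then true else false))) then (if (if (let y = 7 in true) then ((\z.false) false) else (false && false)) then 6 else (((\u.4) true) - (let v = 7 in 2))) else (((if false then (\w.w) else (\p.p)) (3 * 9)) + (((\q.4) true) * (let r = 0 in r)))))
step 2: [if@1.0] (9 - (if ((2 == 0) || (if true then true else false)) then (if (if (let y = 7 in true) then ((\z.false) false) else (false && false)) then 6 else (((\u.4) true) - (let v = 7 in 2))) else (((if false then (\w.w) else (\p.p)) (3 * 9)) + (((\q.4) true) * (let r = 0 in r)))))
step 3: [delta@1.0.0] (9 - (if (false || (if true then true else false)) then (if (if (let y = 7 in true) then ((\z.false) false) else (false && false)) then 6 else (((\u.4) true) - (let v = 7 in 2))) else (((if false then (\w.w) else (\p.p)) (3 * 9)) + (((\q.4) true) * (let r = 0 in r)))))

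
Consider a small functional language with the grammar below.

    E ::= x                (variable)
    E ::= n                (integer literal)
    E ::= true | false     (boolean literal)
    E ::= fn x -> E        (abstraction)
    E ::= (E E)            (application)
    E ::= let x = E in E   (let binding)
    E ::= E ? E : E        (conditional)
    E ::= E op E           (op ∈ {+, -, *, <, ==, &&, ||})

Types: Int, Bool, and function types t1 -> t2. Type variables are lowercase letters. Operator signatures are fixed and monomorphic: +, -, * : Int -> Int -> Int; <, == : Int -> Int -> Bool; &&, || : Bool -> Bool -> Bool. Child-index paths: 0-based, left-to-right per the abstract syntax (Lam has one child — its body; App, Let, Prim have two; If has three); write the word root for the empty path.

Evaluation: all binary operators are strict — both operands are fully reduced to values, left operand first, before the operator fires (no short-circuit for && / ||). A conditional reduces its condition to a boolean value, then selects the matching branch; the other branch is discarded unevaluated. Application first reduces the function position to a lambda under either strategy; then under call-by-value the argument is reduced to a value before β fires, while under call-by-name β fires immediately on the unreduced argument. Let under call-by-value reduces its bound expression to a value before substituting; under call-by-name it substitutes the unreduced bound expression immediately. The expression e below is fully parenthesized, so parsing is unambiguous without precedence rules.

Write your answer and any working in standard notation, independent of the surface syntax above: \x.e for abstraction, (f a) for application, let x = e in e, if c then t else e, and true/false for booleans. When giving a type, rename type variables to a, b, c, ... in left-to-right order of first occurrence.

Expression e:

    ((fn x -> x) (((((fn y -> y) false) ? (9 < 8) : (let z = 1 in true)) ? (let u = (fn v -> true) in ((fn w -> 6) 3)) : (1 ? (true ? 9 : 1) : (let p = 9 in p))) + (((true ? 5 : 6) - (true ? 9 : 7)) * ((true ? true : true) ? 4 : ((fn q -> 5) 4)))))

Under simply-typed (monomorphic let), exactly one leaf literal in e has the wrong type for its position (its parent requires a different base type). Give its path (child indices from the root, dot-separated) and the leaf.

Answer: 1.0.2.0 : 1

Derivation:
x : a
\x._ : a -> a
y : b
\y._ : b -> b
  unify b -> b ~ Bool -> c
  unify b ~ Bool
  unify Bool ~ c
_ _ : Bool
  unify Bool ~ Bool
  unify Int ~ Int
  unify Int ~ Int
let z : Int
  unify Bool ~ Bool
  unify Bool ~ Bool
\v._ : d -> Bool
let u : d -> Bool
\w._ : e -> Int
  unify e -> Int ~ Int -> f
  unify e ~ Int
  unify Int ~ f
_ _ : Int
  unify Int ~ Bool
  FAIL: mismatch Int ~ Bool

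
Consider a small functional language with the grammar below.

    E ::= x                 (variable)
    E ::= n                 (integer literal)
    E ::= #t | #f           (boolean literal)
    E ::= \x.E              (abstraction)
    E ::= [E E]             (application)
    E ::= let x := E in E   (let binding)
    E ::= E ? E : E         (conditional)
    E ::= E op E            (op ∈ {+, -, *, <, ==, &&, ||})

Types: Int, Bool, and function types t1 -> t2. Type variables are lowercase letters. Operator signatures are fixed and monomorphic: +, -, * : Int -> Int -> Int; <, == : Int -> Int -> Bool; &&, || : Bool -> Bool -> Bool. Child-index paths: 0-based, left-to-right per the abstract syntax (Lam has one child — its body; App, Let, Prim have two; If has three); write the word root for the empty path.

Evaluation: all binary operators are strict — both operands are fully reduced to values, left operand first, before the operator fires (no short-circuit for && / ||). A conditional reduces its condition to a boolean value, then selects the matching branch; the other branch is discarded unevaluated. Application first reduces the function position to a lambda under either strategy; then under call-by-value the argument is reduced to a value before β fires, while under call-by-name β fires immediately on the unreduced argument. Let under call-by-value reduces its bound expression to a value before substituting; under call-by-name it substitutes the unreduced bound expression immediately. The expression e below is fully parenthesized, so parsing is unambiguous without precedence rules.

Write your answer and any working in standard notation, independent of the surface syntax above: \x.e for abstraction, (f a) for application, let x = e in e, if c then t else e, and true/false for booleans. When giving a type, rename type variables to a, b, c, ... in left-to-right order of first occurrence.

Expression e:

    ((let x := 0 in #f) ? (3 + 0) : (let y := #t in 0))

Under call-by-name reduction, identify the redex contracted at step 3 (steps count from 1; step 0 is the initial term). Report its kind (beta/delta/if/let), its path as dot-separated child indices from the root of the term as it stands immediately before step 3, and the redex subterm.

Answer: let at root : (let y = true in 0)

Derivation:
step 0: (if (let x = 0 in false) then (3 + 0) else (let y = true in 0))
step 1: [let@0] (if false then (3 + 0) else (let y = true in 0))
step 2: [if@root] (let y = true in 0)
step 3: [let@root] 0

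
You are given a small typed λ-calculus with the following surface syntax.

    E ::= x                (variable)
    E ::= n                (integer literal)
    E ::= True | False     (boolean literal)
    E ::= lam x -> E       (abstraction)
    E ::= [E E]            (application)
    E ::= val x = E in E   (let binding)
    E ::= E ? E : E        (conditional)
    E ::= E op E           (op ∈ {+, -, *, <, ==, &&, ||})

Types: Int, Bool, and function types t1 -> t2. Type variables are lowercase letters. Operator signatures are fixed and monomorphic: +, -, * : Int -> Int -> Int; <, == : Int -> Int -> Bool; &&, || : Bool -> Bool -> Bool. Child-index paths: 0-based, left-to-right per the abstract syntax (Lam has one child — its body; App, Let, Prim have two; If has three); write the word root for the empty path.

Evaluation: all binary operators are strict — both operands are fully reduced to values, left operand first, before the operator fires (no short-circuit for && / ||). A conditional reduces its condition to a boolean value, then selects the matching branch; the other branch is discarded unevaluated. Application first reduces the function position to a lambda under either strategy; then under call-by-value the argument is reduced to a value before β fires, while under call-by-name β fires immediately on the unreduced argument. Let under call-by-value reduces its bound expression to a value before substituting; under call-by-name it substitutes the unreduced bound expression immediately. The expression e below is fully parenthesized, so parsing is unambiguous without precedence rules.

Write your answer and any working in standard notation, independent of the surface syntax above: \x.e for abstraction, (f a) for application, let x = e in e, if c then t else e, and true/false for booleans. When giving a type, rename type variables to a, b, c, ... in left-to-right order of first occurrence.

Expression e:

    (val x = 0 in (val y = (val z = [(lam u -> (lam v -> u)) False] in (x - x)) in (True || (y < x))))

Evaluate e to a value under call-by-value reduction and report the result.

Trace:
step 0: (let x = 0 in (let y = (let z = ((\u.(\v.u)) false) in (x - x)) in (true || (y < x))))
step 1: [let@root] (let y = (let z = ((\u.(\v.u)) false) in (0 - 0)) in (true || (y < 0)))
step 2: [beta@0.0] (let y = (let z = (\v.false) in (0 - 0)) in (true || (y < 0)))
step 3: [let@0] (let y = (0 - 0) in (true || (y < 0)))
step 4: [delta@0] (let y = 0 in (true || (y < 0)))
step 5: [let@root] (true || (0 < 0))
step 6: [delta@1] (true || false)
step 7: [delta@root] true

Answer: true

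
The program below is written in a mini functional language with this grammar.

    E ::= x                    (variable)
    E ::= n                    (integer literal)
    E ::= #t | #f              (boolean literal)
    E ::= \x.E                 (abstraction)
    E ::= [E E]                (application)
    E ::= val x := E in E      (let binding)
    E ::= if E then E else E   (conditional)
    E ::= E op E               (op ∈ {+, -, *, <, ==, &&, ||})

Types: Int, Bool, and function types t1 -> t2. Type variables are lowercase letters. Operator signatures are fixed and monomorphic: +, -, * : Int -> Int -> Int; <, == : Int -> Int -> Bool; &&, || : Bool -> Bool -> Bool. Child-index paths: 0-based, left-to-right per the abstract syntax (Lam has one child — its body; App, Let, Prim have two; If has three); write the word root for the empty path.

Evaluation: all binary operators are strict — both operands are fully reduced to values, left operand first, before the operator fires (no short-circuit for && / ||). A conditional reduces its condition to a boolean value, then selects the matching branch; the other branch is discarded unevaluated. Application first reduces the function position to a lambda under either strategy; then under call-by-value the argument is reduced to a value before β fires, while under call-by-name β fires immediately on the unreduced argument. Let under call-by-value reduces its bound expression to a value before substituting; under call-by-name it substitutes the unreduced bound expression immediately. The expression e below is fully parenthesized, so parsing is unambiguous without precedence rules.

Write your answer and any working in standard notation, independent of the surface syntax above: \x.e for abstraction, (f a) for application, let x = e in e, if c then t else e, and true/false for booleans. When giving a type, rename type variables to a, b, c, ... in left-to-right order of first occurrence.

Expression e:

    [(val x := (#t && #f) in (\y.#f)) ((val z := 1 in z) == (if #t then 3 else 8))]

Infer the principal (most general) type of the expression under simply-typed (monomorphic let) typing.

Derivation:
  unify Bool ~ Bool
  unify Bool ~ Bool
let x : Bool
\y._ : a -> Bool
let z : Int
z : Int
  unify Int ~ Int
  unify Bool ~ Bool
  unify Int ~ Int
  unify Int ~ Int
  unify a -> Bool ~ Bool -> b
  unify a ~ Bool
  unify Bool ~ b
_ _ : Bool

Answer: Bool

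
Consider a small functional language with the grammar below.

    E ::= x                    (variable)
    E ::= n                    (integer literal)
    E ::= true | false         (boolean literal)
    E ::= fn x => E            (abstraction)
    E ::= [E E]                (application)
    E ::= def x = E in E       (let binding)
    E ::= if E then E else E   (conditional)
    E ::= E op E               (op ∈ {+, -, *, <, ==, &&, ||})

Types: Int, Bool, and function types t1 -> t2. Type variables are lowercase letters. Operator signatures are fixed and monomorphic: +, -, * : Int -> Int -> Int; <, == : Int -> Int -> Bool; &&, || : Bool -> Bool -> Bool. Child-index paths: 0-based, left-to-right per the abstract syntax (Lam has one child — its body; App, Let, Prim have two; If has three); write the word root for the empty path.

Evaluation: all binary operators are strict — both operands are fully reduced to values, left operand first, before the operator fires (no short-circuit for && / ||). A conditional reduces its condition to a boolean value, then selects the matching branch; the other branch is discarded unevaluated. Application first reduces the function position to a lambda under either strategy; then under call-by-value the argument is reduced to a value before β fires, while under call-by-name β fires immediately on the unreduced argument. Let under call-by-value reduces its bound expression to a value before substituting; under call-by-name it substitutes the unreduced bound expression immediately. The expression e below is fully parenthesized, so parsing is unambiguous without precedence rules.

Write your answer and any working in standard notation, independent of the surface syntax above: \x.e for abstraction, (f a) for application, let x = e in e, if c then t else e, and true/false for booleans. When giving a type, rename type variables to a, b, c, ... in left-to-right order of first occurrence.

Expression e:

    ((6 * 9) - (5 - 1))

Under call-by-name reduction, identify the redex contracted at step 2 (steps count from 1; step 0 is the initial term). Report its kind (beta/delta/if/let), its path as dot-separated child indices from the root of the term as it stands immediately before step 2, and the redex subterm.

Working:
step 0: ((6 * 9) - (5 - 1))
step 1: [delta@0] (54 - (5 - 1))
step 2: [delta@1] (54 - 4)

Answer: delta at 1 : (5 - 1)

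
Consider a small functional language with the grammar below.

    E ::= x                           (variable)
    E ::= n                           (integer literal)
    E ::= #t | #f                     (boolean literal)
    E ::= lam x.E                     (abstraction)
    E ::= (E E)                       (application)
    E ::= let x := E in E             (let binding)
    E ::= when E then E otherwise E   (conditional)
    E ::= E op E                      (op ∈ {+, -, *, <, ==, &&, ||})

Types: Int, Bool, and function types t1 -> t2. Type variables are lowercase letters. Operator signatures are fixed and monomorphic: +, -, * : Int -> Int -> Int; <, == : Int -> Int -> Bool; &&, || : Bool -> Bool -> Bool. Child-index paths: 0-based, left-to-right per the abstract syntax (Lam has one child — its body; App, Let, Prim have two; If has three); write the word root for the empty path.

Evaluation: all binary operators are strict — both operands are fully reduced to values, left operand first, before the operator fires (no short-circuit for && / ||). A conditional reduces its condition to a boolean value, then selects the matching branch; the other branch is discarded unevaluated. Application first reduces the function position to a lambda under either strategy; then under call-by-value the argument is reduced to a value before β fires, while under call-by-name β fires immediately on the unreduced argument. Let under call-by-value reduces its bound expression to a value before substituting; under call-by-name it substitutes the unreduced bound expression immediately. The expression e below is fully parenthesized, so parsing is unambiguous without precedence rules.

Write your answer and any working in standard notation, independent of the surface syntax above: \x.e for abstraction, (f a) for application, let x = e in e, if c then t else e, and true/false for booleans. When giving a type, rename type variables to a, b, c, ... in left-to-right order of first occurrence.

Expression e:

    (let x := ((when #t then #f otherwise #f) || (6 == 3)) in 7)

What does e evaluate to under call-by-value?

Answer: 7

Working:
step 0: (let x = ((if true then false else false) || (6 == 3)) in 7)
step 1: [if@0.0] (let x = (false || (6 == 3)) in 7)
step 2: [delta@0.1] (let x = (false || false) in 7)
step 3: [delta@0] (let x = false in 7)
step 4: [let@root] 7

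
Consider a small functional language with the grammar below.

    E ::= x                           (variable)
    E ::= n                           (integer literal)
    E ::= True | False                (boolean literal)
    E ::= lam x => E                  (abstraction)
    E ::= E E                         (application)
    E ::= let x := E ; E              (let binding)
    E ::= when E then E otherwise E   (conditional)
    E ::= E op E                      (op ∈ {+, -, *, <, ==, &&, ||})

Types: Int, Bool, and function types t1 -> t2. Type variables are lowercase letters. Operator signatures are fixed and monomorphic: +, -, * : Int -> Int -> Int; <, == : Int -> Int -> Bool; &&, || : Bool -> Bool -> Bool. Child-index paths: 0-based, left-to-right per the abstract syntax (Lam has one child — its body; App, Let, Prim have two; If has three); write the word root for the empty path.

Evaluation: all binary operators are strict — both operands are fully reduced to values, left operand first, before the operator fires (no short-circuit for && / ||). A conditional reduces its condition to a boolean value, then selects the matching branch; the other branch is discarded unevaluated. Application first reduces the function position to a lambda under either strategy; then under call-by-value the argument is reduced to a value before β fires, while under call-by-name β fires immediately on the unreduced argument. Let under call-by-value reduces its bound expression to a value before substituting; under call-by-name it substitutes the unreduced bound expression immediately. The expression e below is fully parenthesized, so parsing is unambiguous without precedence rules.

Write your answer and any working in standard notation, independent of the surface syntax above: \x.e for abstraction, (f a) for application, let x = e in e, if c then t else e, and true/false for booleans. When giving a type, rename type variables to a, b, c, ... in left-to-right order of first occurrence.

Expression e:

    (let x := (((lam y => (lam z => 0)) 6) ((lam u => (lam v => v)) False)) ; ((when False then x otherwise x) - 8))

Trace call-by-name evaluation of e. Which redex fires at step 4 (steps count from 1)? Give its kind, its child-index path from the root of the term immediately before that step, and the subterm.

Working:
step 0: (let x = (((\y.(\z.0)) 6) ((\u.(\v.v)) false)) in ((if false then x else x) - 8))
step 1: [let@root] ((if false then (((\y.(\z.0)) 6) ((\u.(\v.v)) false)) else (((\y.(\z.0)) 6) ((\u.(\v.v)) false))) - 8)
step 2: [if@0] ((((\y.(\z.0)) 6) ((\u.(\v.v)) false)) - 8)
step 3: [beta@0.0] (((\z.0) ((\u.(\v.v)) false)) - 8)
step 4: [beta@0] (0 - 8)

Answer: beta at 0 : ((\z.0) ((\u.(\v.v)) false))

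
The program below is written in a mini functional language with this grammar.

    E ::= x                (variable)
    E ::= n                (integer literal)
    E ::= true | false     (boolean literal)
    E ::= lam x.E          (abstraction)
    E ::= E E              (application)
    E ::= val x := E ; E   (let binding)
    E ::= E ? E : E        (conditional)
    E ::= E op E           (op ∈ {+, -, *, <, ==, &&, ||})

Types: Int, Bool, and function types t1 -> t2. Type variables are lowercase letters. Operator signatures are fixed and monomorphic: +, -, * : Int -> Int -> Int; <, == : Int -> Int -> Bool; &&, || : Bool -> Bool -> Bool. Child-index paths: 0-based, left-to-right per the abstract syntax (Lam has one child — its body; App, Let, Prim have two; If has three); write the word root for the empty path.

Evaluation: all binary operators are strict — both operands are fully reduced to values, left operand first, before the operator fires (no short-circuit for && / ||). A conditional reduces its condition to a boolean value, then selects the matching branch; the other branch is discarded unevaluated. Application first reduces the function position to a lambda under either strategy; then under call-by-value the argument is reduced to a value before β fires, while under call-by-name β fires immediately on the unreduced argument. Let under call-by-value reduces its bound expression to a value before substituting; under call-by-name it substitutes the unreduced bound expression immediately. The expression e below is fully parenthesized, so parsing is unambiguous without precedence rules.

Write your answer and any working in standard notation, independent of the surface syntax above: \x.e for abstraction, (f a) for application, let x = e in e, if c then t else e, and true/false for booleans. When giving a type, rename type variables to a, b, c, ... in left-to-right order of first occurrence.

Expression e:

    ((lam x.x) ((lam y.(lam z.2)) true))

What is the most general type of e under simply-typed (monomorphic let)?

Derivation:
x : a
\x._ : a -> a
\z._ : c -> Int
\y._ : b -> c -> Int
  unify b -> c -> Int ~ Bool -> d
  unify b ~ Bool
  unify c -> Int ~ d
_ _ : c -> Int
  unify a -> a ~ (c -> Int) -> e
  unify a ~ c -> Int
  unify c -> Int ~ e
_ _ : c -> Int

Answer: a -> Int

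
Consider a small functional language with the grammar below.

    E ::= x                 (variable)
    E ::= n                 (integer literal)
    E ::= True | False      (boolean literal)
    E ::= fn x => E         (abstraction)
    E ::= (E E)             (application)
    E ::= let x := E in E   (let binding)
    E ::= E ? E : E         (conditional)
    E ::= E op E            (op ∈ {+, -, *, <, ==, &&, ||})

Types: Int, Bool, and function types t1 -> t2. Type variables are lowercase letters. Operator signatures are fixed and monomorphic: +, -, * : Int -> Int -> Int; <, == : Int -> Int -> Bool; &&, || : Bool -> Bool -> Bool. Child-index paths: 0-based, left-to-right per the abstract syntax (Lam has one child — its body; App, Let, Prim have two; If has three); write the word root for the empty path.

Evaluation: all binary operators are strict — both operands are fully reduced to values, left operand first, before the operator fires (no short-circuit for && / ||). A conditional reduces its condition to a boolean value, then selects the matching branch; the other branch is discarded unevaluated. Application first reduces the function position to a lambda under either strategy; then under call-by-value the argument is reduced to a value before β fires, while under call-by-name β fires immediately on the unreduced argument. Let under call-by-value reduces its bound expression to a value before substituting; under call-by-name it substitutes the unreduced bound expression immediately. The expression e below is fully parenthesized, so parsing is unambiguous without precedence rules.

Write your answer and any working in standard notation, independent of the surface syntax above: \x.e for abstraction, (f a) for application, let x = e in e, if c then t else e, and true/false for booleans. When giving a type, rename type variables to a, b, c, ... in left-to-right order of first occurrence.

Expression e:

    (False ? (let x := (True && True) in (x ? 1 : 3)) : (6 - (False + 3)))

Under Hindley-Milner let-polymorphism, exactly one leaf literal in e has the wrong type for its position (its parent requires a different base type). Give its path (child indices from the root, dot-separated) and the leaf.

Answer: 2.1.0 : false

Working:
  unify Bool ~ Bool
  unify Bool ~ Bool
  unify Bool ~ Bool
let x : Bool
x : Bool
  unify Bool ~ Bool
  unify Int ~ Int
  unify Int ~ Int
  unify Bool ~ Int
  FAIL: mismatch Bool ~ Int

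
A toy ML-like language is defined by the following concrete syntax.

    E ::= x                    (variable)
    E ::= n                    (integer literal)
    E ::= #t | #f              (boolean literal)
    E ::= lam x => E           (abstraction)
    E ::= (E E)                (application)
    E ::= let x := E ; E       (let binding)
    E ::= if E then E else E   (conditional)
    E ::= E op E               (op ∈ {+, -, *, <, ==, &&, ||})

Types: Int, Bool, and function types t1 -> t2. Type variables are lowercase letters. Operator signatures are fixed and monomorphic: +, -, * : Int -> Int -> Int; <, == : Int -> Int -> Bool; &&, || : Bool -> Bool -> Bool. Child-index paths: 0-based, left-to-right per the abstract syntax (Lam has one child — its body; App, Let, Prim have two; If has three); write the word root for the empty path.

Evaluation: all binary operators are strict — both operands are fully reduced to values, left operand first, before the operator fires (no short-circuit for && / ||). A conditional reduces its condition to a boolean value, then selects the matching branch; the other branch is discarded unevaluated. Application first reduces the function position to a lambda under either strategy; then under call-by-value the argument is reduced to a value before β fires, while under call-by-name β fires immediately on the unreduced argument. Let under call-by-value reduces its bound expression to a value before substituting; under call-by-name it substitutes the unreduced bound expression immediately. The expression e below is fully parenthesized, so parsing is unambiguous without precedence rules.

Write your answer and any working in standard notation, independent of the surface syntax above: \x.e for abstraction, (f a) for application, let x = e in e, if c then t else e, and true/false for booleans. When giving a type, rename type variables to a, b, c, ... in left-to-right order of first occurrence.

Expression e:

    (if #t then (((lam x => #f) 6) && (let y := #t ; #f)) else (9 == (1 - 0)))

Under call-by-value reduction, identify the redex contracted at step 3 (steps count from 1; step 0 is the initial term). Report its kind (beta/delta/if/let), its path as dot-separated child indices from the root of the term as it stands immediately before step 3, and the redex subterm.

Answer: let at 1 : (let y = true in false)

Derivation:
step 0: (if true then (((\x.false) 6) && (let y = true in false)) else (9 == (1 - 0)))
step 1: [if@root] (((\x.false) 6) && (let y = true in false))
step 2: [beta@0] (false && (let y = true in false))
step 3: [let@1] (false && false)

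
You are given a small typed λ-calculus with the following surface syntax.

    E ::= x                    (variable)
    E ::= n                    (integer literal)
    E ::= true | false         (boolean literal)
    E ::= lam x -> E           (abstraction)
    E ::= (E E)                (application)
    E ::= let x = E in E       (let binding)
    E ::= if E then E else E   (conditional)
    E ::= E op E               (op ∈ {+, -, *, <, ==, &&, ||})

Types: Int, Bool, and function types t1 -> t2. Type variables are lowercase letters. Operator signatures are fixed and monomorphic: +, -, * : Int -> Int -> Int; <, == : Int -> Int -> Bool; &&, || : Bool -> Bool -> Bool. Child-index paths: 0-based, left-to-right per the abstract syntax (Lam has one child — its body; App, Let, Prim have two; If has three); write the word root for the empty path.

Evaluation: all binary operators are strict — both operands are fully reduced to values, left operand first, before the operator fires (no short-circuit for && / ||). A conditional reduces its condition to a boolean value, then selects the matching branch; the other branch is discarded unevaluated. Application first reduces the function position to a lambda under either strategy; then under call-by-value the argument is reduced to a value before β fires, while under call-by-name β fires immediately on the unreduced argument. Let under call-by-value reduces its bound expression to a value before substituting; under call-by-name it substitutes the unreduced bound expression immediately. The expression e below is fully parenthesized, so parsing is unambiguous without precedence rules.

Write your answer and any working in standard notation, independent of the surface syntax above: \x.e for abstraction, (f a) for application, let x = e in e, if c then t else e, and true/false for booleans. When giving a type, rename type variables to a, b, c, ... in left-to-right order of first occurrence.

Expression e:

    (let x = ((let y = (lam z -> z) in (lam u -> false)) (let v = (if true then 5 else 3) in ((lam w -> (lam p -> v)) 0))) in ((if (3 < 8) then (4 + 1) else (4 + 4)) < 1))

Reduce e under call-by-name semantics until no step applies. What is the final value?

Working:
step 0: (let x = ((let y = (\z.z) in (\u.false)) (let v = (if true then 5 else 3) in ((\w.(\p.v)) 0))) in ((if (3 < 8) then (4 + 1) else (4 + 4)) < 1))
step 1: [let@root] ((if (3 < 8) then (4 + 1) else (4 + 4)) < 1)
step 2: [delta@0.0] ((if true then (4 + 1) else (4 + 4)) < 1)
step 3: [if@0] ((4 + 1) < 1)
step 4: [delta@0] (5 < 1)
step 5: [delta@root] false

Answer: false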